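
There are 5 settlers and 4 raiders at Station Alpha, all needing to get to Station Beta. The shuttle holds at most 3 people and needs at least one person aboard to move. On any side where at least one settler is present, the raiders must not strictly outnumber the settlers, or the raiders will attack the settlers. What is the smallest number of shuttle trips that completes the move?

Counting alone: each trip to Station Beta takes at most 3 across and each return brings at least 1 back, so after t trips out (and t−1 returns) at most 3t − (t−1) of the 9 are across; that first reaches 9 at t = 4, so at least 7 crossings are needed.
The plan below uses exactly 7 crossings, so it is optimal:
1. 3 raiders → Station Beta.  (Station Alpha: 5S 1R; Station Beta: 0S 3R)
2. 1 raider ← Station Alpha.  (Station Alpha: 5S 2R; Station Beta: 0S 2R)
3. 3 settlers → Station Beta.  (Station Alpha: 2S 2R; Station Beta: 3S 2R)
4. 1 settler ← Station Alpha.  (Station Alpha: 3S 2R; Station Beta: 2S 2R)
5. 2 settlers and 1 raider → Station Beta.  (Station Alpha: 1S 1R; Station Beta: 4S 3R)
6. 1 settler ← Station Alpha.  (Station Alpha: 2S 1R; Station Beta: 3S 3R)
7. 2 settlers and 1 raider → Station Beta.  (Station Alpha: 0S 0R; Station Beta: 5S 4R)

7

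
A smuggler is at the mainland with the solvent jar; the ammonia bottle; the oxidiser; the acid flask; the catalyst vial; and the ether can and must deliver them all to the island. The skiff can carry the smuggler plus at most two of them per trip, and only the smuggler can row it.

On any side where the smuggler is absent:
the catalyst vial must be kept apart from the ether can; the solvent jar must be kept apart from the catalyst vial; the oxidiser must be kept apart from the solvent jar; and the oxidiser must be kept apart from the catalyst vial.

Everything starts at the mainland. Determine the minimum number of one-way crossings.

Counting alone: the smuggler can take at most 2 across per trip to the island, so moving all 6 needs at least 3 loaded trips out, with a return between consecutive ones — at least 5 crossings.
The safety rule pushes this higher. Following every safe sequence of crossings, the most of the 6 that can be at the island as the skiff arrives there on crossings 5, 7 is 4, 5 respectively — never all 6.
So no plan with fewer than 9 crossings exists, and this one achieves 9:
1. Smuggler goes to the island with the catalyst vial and the solvent jar.
2. Smuggler goes back to the mainland with the solvent jar.
3. Smuggler goes to the island with the ammonia bottle and the solvent jar.
4. Smuggler goes back to the mainland with the solvent jar.
5. Smuggler goes to the island with the acid flask and the solvent jar.
6. Smuggler goes back to the mainland with the solvent jar.
7. Smuggler goes to the island with the ether can and the solvent jar.
8. Smuggler goes back to the mainland with the catalyst vial.
9. Smuggler goes to the island with the catalyst vial and the oxidiser.

9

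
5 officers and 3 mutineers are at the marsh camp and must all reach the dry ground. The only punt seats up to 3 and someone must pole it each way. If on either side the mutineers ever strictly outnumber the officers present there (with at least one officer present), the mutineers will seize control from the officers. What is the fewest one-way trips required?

Counting alone: each trip to the dry ground takes at most 3 across and each return brings at least 1 back, so after t trips out (and t−1 returns) at most 3t − (t−1) of the 8 are across; that first reaches 8 at t = 4, so at least 7 crossings are needed.
The plan below uses exactly 7 crossings, so it is optimal:
1. 2 mutineers → the dry ground.  (the marsh camp: 5O 1M; the dry ground: 0O 2M)
2. 1 mutineer ← the marsh camp.  (the marsh camp: 5O 2M; the dry ground: 0O 1M)
3. 2 officers and 1 mutineer → the dry ground.  (the marsh camp: 3O 1M; the dry ground: 2O 2M)
4. 1 mutineer ← the marsh camp.  (the marsh camp: 3O 2M; the dry ground: 2O 1M)
5. 1 officer and 2 mutineers → the dry ground.  (the marsh camp: 2O 0M; the dry ground: 3O 3M)
6. 1 mutineer ← the marsh camp.  (the marsh camp: 2O 1M; the dry ground: 3O 2M)
7. 2 officers and 1 mutineer → the dry ground.  (the marsh camp: 0O 0M; the dry ground: 5O 3M)

7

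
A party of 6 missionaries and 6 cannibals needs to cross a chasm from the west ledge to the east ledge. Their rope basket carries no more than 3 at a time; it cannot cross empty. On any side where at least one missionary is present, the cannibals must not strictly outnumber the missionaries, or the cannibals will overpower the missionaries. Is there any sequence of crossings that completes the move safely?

Following every safe sequence of crossings from the start, the most of the 12 that can be at the east ledge as the rope basket arrives there on crossings 1, 3, 5 is 3, 5, 6 respectively; the best ever achieved is 6 of 12.
From crossing 7 on, no configuration arises that was not already reachable earlier: only 17 distinct safe configurations (who is on which side, and where the rope basket is) can ever be reached, none of them has everyone across, and every continuation just revisits them. They are: 0 missionaries + 0 cannibals across (rope basket back at the start); 0 missionaries + 1 cannibal across (rope basket there); 0 missionaries + 1 cannibal across (rope basket back at the start); 0 missionaries + 2 cannibals across (rope basket there); 0 missionaries + 2 cannibals across (rope basket back at the start); 0 missionaries + 3 cannibals across (rope basket there); 0 missionaries + 3 cannibals across (rope basket back at the start); 0 missionaries + 4 cannibals across (rope basket there); 0 missionaries + 4 cannibals across (rope basket back at the start); 0 missionaries + 5 cannibals across (rope basket there); 0 missionaries + 5 cannibals across (rope basket back at the start); 0 missionaries + 6 cannibals across (rope basket there); 1 missionary + 1 cannibal across (rope basket there); 1 missionary + 1 cannibal across (rope basket back at the start); 2 missionaries + 2 cannibals across (rope basket there); 2 missionaries + 2 cannibals across (rope basket back at the start); 3 missionaries + 3 cannibals across (rope basket there). So no valid plan exists.

No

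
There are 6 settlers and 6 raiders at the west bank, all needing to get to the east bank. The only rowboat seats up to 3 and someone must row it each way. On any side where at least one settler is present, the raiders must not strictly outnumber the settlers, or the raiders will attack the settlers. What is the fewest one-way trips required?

impossible

Following every safe sequence of crossings from the start, the most of the 12 that can be at the east bank as the rowboat arrives there on crossings 1, 3, 5 is 3, 5, 6 respectively; the best ever achieved is 6 of 12.
From crossing 7 on, no configuration arises that was not already reachable earlier: only 17 distinct safe configurations (who is on which side, and where the rowboat is) can ever be reached, none of them has everyone across, and every continuation just revisits them. They are: 0 settlers + 0 raiders across (rowboat back at the start); 0 settlers + 1 raider across (rowboat there); 0 settlers + 1 raider across (rowboat back at the start); 0 settlers + 2 raiders across (rowboat there); 0 settlers + 2 raiders across (rowboat back at the start); 0 settlers + 3 raiders across (rowboat there); 0 settlers + 3 raiders across (rowboat back at the start); 0 settlers + 4 raiders across (rowboat there); 0 settlers + 4 raiders across (rowboat back at the start); 0 settlers + 5 raiders across (rowboat there); 0 settlers + 5 raiders across (rowboat back at the start); 0 settlers + 6 raiders across (rowboat there); 1 settler + 1 raider across (rowboat there); 1 settler + 1 raider across (rowboat back at the start); 2 settlers + 2 raiders across (rowboat there); 2 settlers + 2 raiders across (rowboat back at the start); 3 settlers + 3 raiders across (rowboat there). So no valid plan exists.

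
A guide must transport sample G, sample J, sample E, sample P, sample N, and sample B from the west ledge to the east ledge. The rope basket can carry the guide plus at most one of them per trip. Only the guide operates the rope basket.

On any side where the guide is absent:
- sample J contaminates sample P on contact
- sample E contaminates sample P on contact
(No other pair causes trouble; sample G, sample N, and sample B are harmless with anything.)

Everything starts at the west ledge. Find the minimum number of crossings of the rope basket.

Counting alone: the guide can take at most 1 across per trip to the east ledge, so moving all 6 needs at least 6 loaded trips out, with a return between consecutive ones — at least 11 crossings.
The safety rule pushes this higher. Following every safe sequence of crossings, the most of the 6 that can be at the east ledge as the rope basket arrives there on crossing 11 is 5 — never all 6.
So no plan with fewer than 13 crossings exists, and this one achieves 13:
1. Guide goes to the east ledge with sample P.
2. Guide goes back to the west ledge alone.
3. Guide goes to the east ledge with sample G.
4. Guide goes back to the west ledge alone.
5. Guide goes to the east ledge with sample J.
6. Guide goes back to the west ledge with sample P.
7. Guide goes to the east ledge with sample E.
8. Guide goes back to the west ledge alone.
9. Guide goes to the east ledge with sample N.
10. Guide goes back to the west ledge alone.
11. Guide goes to the east ledge with sample B.
12. Guide goes back to the west ledge alone.
13. Guide goes to the east ledge with sample P.

13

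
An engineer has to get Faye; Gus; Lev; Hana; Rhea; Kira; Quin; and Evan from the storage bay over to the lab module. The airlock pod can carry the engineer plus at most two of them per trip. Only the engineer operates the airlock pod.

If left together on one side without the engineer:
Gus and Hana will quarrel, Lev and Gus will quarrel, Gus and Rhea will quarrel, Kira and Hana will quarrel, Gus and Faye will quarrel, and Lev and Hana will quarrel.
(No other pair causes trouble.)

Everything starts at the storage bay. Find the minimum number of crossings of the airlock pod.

13

Counting alone: the engineer can take at most 2 across per trip to the lab module, so moving all 8 needs at least 4 loaded trips out, with a return between consecutive ones — at least 7 crossings.
The safety rule pushes this higher. Following every safe sequence of crossings, the most of the 8 that can be at the lab module as the airlock pod arrives there on crossings 7, 9, 11 is 5, 6, 7 respectively — never all 8.
So no plan with fewer than 13 crossings exists, and this one achieves 13:
1. Engineer goes to the lab module with Gus and Hana.  [the storage bay: Evan, Faye, Kira, Lev, Quin, Rhea | the lab module: Gus, Hana]
2. Engineer goes back to the storage bay with Gus.  [the storage bay: Evan, Faye, Gus, Kira, Lev, Quin, Rhea | the lab module: Hana]
3. Engineer goes to the lab module with Faye and Gus.  [the storage bay: Evan, Kira, Lev, Quin, Rhea | the lab module: Faye, Gus, Hana]
4. Engineer goes back to the storage bay with Gus.  [the storage bay: Evan, Gus, Kira, Lev, Quin, Rhea | the lab module: Faye, Hana]
5. Engineer goes to the lab module with Gus and Rhea.  [the storage bay: Evan, Kira, Lev, Quin | the lab module: Faye, Gus, Hana, Rhea]
6. Engineer goes back to the storage bay with Gus.  [the storage bay: Evan, Gus, Kira, Lev, Quin | the lab module: Faye, Hana, Rhea]
7. Engineer goes to the lab module with Gus and Quin.  [the storage bay: Evan, Kira, Lev | the lab module: Faye, Gus, Hana, Quin, Rhea]
8. Engineer goes back to the storage bay with Gus.  [the storage bay: Evan, Gus, Kira, Lev | the lab module: Faye, Hana, Quin, Rhea]
9. Engineer goes to the lab module with Evan and Gus.  [the storage bay: Kira, Lev | the lab module: Evan, Faye, Gus, Hana, Quin, Rhea]
10. Engineer goes back to the storage bay with Gus.  [the storage bay: Gus, Kira, Lev | the lab module: Evan, Faye, Hana, Quin, Rhea]
11. Engineer goes to the lab module with Kira and Lev.  [the storage bay: Gus | the lab module: Evan, Faye, Hana, Kira, Lev, Quin, Rhea]
12. Engineer goes back to the storage bay with Hana.  [the storage bay: Gus, Hana | the lab module: Evan, Faye, Kira, Lev, Quin, Rhea]
13. Engineer goes to the lab module with Gus and Hana.  [the storage bay: — | the lab module: Evan, Faye, Gus, Hana, Kira, Lev, Quin, Rhea]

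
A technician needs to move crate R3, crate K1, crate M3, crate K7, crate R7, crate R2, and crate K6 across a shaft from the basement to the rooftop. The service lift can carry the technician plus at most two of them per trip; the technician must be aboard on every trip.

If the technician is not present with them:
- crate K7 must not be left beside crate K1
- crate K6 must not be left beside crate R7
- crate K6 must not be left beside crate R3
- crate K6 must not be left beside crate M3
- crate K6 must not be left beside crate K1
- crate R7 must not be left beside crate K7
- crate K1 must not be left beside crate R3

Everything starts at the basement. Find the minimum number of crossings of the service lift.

impossible

Whatever the first load, the items left behind include a forbidden pair without the technician. No opening move is safe, so no plan exists.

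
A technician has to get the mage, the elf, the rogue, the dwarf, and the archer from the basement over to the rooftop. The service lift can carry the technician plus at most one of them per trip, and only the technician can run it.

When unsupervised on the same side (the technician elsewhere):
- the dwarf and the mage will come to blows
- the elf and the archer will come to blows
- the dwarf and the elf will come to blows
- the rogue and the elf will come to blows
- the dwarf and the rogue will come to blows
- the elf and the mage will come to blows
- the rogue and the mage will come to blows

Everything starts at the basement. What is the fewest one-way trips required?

Whatever the first load, the items left behind include a forbidden pair without the technician. No opening move is safe, so no plan exists.

impossible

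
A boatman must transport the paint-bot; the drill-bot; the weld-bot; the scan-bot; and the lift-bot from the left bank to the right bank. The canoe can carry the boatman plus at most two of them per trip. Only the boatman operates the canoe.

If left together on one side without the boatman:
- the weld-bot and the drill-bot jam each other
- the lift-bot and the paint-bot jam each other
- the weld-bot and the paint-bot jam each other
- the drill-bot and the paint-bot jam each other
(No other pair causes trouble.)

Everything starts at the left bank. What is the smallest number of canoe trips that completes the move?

7

Counting alone: the boatman can take at most 2 across per trip to the right bank, so moving all 5 needs at least 3 loaded trips out, with a return between consecutive ones — at least 5 crossings.
The safety rule pushes this higher. Following every safe sequence of crossings, the most of the 5 that can be at the right bank as the canoe arrives there on crossing 5 is 4 — never all 5.
So no plan with fewer than 7 crossings exists, and this one achieves 7:
1. Boatman goes to the right bank with the drill-bot and the paint-bot.
2. Boatman goes back to the left bank with the paint-bot.
3. Boatman goes to the right bank with the paint-bot and the scan-bot.
4. Boatman goes back to the left bank with the paint-bot.
5. Boatman goes to the right bank with the lift-bot and the paint-bot.
6. Boatman goes back to the left bank with the paint-bot.
7. Boatman goes to the right bank with the paint-bot and the weld-bot.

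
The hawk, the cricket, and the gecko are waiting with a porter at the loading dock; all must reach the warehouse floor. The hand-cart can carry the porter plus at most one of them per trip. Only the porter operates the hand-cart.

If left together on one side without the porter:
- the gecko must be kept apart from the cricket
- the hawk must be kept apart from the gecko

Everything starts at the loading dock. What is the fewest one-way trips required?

Counting alone: the porter can take at most 1 across per trip to the warehouse floor, so moving all 3 needs at least 3 loaded trips out, with a return between consecutive ones — at least 5 crossings.
The safety rule pushes this higher. Following every safe sequence of crossings, the most of the 3 that can be at the warehouse floor as the hand-cart arrives there on crossing 5 is 2 — never all 3.
So no plan with fewer than 7 crossings exists, and this one achieves 7:
1. Porter goes to the warehouse floor with the gecko.  [the loading dock: the cricket, the hawk | the warehouse floor: the gecko]
2. Porter goes back to the loading dock alone.  [the loading dock: the cricket, the hawk | the warehouse floor: the gecko]
3. Porter goes to the warehouse floor with the hawk.  [the loading dock: the cricket | the warehouse floor: the gecko, the hawk]
4. Porter goes back to the loading dock with the gecko.  [the loading dock: the cricket, the gecko | the warehouse floor: the hawk]
5. Porter goes to the warehouse floor with the cricket.  [the loading dock: the gecko | the warehouse floor: the cricket, the hawk]
6. Porter goes back to the loading dock alone.  [the loading dock: the gecko | the warehouse floor: the cricket, the hawk]
7. Porter goes to the warehouse floor with the gecko.  [the loading dock: — | the warehouse floor: the cricket, the gecko, the hawk]

7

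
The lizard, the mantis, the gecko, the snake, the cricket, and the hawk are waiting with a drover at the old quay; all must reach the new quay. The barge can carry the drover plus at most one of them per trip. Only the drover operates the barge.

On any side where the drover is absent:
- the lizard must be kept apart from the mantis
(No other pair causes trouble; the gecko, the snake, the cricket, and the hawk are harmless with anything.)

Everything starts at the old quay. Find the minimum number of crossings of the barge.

Counting alone: the drover can take at most 1 across per trip to the new quay, so moving all 6 needs at least 6 loaded trips out, with a return between consecutive ones — at least 11 crossings.
The plan below uses exactly 11 crossings, so it is optimal:
1. Drover goes to the new quay with the lizard.
2. Drover goes back to the old quay alone.
3. Drover goes to the new quay with the gecko.
4. Drover goes back to the old quay alone.
5. Drover goes to the new quay with the snake.
6. Drover goes back to the old quay alone.
7. Drover goes to the new quay with the cricket.
8. Drover goes back to the old quay alone.
9. Drover goes to the new quay with the hawk.
10. Drover goes back to the old quay alone.
11. Drover goes to the new quay with the mantis.

11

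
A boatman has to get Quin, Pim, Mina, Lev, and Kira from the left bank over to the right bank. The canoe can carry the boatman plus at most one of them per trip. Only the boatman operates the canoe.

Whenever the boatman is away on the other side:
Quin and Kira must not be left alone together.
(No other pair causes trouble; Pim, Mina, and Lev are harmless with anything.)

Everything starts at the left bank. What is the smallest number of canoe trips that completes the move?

9

Counting alone: the boatman can take at most 1 across per trip to the right bank, so moving all 5 needs at least 5 loaded trips out, with a return between consecutive ones — at least 9 crossings.
The plan below uses exactly 9 crossings, so it is optimal:
1. Boatman goes to the right bank with Quin.  [the left bank: Kira, Lev, Mina, Pim | the right bank: Quin]
2. Boatman goes back to the left bank alone.  [the left bank: Kira, Lev, Mina, Pim | the right bank: Quin]
3. Boatman goes to the right bank with Pim.  [the left bank: Kira, Lev, Mina | the right bank: Pim, Quin]
4. Boatman goes back to the left bank alone.  [the left bank: Kira, Lev, Mina | the right bank: Pim, Quin]
5. Boatman goes to the right bank with Mina.  [the left bank: Kira, Lev | the right bank: Mina, Pim, Quin]
6. Boatman goes back to the left bank alone.  [the left bank: Kira, Lev | the right bank: Mina, Pim, Quin]
7. Boatman goes to the right bank with Lev.  [the left bank: Kira | the right bank: Lev, Mina, Pim, Quin]
8. Boatman goes back to the left bank alone.  [the left bank: Kira | the right bank: Lev, Mina, Pim, Quin]
9. Boatman goes to the right bank with Kira.  [the left bank: — | the right bank: Kira, Lev, Mina, Pim, Quin]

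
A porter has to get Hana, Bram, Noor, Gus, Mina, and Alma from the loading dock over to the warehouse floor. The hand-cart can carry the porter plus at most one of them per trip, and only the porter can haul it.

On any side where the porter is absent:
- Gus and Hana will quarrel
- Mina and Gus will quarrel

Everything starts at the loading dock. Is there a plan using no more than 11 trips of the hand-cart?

No

Counting alone: the porter can take at most 1 across per trip to the warehouse floor, so moving all 6 needs at least 6 loaded trips out, with a return between consecutive ones — at least 11 crossings.
The safety rule pushes this higher. Following every safe sequence of crossings, the most of the 6 that can be at the warehouse floor as the hand-cart arrives there on crossing 11 is 5 — never all 6.
So the move cannot be finished within 11 crossings. (The shortest complete plan takes 13:)
1. Porter goes to the warehouse floor with Gus.  [the loading dock: Alma, Bram, Hana, Mina, Noor | the warehouse floor: Gus]
2. Porter goes back to the loading dock alone.  [the loading dock: Alma, Bram, Hana, Mina, Noor | the warehouse floor: Gus]
3. Porter goes to the warehouse floor with Hana.  [the loading dock: Alma, Bram, Mina, Noor | the warehouse floor: Gus, Hana]
4. Porter goes back to the loading dock with Gus.  [the loading dock: Alma, Bram, Gus, Mina, Noor | the warehouse floor: Hana]
5. Porter goes to the warehouse floor with Mina.  [the loading dock: Alma, Bram, Gus, Noor | the warehouse floor: Hana, Mina]
6. Porter goes back to the loading dock alone.  [the loading dock: Alma, Bram, Gus, Noor | the warehouse floor: Hana, Mina]
7. Porter goes to the warehouse floor with Bram.  [the loading dock: Alma, Gus, Noor | the warehouse floor: Bram, Hana, Mina]
8. Porter goes back to the loading dock alone.  [the loading dock: Alma, Gus, Noor | the warehouse floor: Bram, Hana, Mina]
9. Porter goes to the warehouse floor with Noor.  [the loading dock: Alma, Gus | the warehouse floor: Bram, Hana, Mina, Noor]
10. Porter goes back to the loading dock alone.  [the loading dock: Alma, Gus | the warehouse floor: Bram, Hana, Mina, Noor]
11. Porter goes to the warehouse floor with Alma.  [the loading dock: Gus | the warehouse floor: Alma, Bram, Hana, Mina, Noor]
12. Porter goes back to the loading dock alone.  [the loading dock: Gus | the warehouse floor: Alma, Bram, Hana, Mina, Noor]
13. Porter goes to the warehouse floor with Gus.  [the loading dock: — | the warehouse floor: Alma, Bram, Gus, Hana, Mina, Noor]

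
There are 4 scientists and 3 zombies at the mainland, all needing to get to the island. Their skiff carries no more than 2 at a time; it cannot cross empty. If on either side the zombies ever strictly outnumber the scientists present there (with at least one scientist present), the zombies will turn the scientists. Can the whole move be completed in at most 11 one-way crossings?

Yes — this plan uses 11 crossings (≤ 11):
1. 2 zombies → the island.  (the mainland: 4S 1Z; the island: 0S 2Z)
2. 1 zombie ← the mainland.  (the mainland: 4S 2Z; the island: 0S 1Z)
3. 2 zombies → the island.  (the mainland: 4S 0Z; the island: 0S 3Z)
4. 1 zombie ← the mainland.  (the mainland: 4S 1Z; the island: 0S 2Z)
5. 2 scientists → the island.  (the mainland: 2S 1Z; the island: 2S 2Z)
6. 1 zombie ← the mainland.  (the mainland: 2S 2Z; the island: 2S 1Z)
7. 1 scientist and 1 zombie → the island.  (the mainland: 1S 1Z; the island: 3S 2Z)
8. 1 scientist ← the mainland.  (the mainland: 2S 1Z; the island: 2S 2Z)
9. 1 scientist and 1 zombie → the island.  (the mainland: 1S 0Z; the island: 3S 3Z)
10. 1 zombie ← the mainland.  (the mainland: 1S 1Z; the island: 3S 2Z)
11. 1 scientist and 1 zombie → the island.  (the mainland: 0S 0Z; the island: 4S 3Z)

Yes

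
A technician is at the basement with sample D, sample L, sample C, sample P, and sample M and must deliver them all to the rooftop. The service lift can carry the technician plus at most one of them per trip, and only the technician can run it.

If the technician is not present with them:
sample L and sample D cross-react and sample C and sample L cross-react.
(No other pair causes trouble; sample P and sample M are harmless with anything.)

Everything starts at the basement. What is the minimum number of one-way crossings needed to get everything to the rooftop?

11

Counting alone: the technician can take at most 1 across per trip to the rooftop, so moving all 5 needs at least 5 loaded trips out, with a return between consecutive ones — at least 9 crossings.
The safety rule pushes this higher. Following every safe sequence of crossings, the most of the 5 that can be at the rooftop as the service lift arrives there on crossing 9 is 4 — never all 5.
So no plan with fewer than 11 crossings exists, and this one achieves 11:
1. Technician goes to the rooftop with sample L.
2. Technician goes back to the basement alone.
3. Technician goes to the rooftop with sample D.
4. Technician goes back to the basement with sample L.
5. Technician goes to the rooftop with sample C.
6. Technician goes back to the basement alone.
7. Technician goes to the rooftop with sample P.
8. Technician goes back to the basement alone.
9. Technician goes to the rooftop with sample M.
10. Technician goes back to the basement alone.
11. Technician goes to the rooftop with sample L.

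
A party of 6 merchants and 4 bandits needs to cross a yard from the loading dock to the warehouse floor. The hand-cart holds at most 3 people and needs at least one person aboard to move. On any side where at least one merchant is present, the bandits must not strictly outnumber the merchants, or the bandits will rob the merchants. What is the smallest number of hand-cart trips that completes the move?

Counting alone: each trip to the warehouse floor takes at most 3 across and each return brings at least 1 back, so after t trips out (and t−1 returns) at most 3t − (t−1) of the 10 are across; that first reaches 10 at t = 5, so at least 9 crossings are needed.
The plan below uses exactly 9 crossings, so it is optimal:
1. 2 bandits → the warehouse floor.  (the loading dock: 6M 2B; the warehouse floor: 0M 2B)
2. 1 bandit ← the loading dock.  (the loading dock: 6M 3B; the warehouse floor: 0M 1B)
3. 3 bandits → the warehouse floor.  (the loading dock: 6M 0B; the warehouse floor: 0M 4B)
4. 1 bandit ← the loading dock.  (the loading dock: 6M 1B; the warehouse floor: 0M 3B)
5. 3 merchants → the warehouse floor.  (the loading dock: 3M 1B; the warehouse floor: 3M 3B)
6. 1 bandit ← the loading dock.  (the loading dock: 3M 2B; the warehouse floor: 3M 2B)
7. 1 merchant and 2 bandits → the warehouse floor.  (the loading dock: 2M 0B; the warehouse floor: 4M 4B)
8. 1 bandit ← the loading dock.  (the loading dock: 2M 1B; the warehouse floor: 4M 3B)
9. 2 merchants and 1 bandit → the warehouse floor.  (the loading dock: 0M 0B; the warehouse floor: 6M 4B)

9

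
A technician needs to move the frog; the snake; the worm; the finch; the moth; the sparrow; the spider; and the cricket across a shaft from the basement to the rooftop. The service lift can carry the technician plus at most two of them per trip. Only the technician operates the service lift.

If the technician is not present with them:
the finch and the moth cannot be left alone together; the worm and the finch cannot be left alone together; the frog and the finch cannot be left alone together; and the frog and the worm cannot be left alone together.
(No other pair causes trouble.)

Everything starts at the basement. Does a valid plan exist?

Yes

1. Technician goes to the rooftop with the finch and the frog.  [the basement: the cricket, the moth, the snake, the sparrow, the spider, the worm | the rooftop: the finch, the frog]
2. Technician goes back to the basement with the frog.  [the basement: the cricket, the frog, the moth, the snake, the sparrow, the spider, the worm | the rooftop: the finch]
3. Technician goes to the rooftop with the frog and the snake.  [the basement: the cricket, the moth, the sparrow, the spider, the worm | the rooftop: the finch, the frog, the snake]
4. Technician goes back to the basement with the frog.  [the basement: the cricket, the frog, the moth, the sparrow, the spider, the worm | the rooftop: the finch, the snake]
5. Technician goes to the rooftop with the frog and the moth.  [the basement: the cricket, the sparrow, the spider, the worm | the rooftop: the finch, the frog, the moth, the snake]
6. Technician goes back to the basement with the finch.  [the basement: the cricket, the finch, the sparrow, the spider, the worm | the rooftop: the frog, the moth, the snake]
7. Technician goes to the rooftop with the sparrow and the worm.  [the basement: the cricket, the finch, the spider | the rooftop: the frog, the moth, the snake, the sparrow, the worm]
8. Technician goes back to the basement with the frog.  [the basement: the cricket, the finch, the frog, the spider | the rooftop: the moth, the snake, the sparrow, the worm]
9. Technician goes to the rooftop with the frog and the spider.  [the basement: the cricket, the finch | the rooftop: the frog, the moth, the snake, the sparrow, the spider, the worm]
10. Technician goes back to the basement with the frog.  [the basement: the cricket, the finch, the frog | the rooftop: the moth, the snake, the sparrow, the spider, the worm]
11. Technician goes to the rooftop with the cricket and the frog.  [the basement: the finch | the rooftop: the cricket, the frog, the moth, the snake, the sparrow, the spider, the worm]
12. Technician goes back to the basement with the frog.  [the basement: the finch, the frog | the rooftop: the cricket, the moth, the snake, the sparrow, the spider, the worm]
13. Technician goes to the rooftop with the finch and the frog.  [the basement: — | the rooftop: the cricket, the finch, the frog, the moth, the snake, the sparrow, the spider, the worm]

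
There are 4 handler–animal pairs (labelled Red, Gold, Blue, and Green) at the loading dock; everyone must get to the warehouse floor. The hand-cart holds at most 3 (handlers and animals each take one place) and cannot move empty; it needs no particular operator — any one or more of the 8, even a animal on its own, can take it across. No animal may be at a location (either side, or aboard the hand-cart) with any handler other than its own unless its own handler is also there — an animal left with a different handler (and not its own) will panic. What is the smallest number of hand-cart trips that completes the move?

Counting alone: each trip to the warehouse floor takes at most 3 across and each return brings at least 1 back, so after t trips out (and t−1 returns) at most 3t − (t−1) of the 8 are across; that first reaches 8 at t = 4, so at least 7 crossings are needed.
The safety rule pushes this higher. Following every safe sequence of crossings, the most of the 8 that can be at the warehouse floor as the hand-cart arrives there on crossing 7 is 7 — never all 8.
So no plan with fewer than 9 crossings exists, and this one achieves 9:
1. animal Red and handler Red cross → the warehouse floor.
2. handler Red crosses ← the loading dock.
3. animal Gold, handler Gold, and handler Red cross → the warehouse floor.
4. animal Red and handler Red cross ← the loading dock.
5. handler Blue, handler Green, and handler Red cross → the warehouse floor.
6. animal Gold crosses ← the loading dock.
7. animal Gold and animal Red cross → the warehouse floor.
8. animal Red crosses ← the loading dock.
9. animal Blue, animal Green, and animal Red cross → the warehouse floor.

9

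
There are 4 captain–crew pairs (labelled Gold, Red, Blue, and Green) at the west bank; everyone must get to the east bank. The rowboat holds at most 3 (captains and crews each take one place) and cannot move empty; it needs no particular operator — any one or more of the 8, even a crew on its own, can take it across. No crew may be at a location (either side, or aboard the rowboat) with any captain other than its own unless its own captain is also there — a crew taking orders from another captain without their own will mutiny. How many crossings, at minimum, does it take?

Counting alone: each trip to the east bank takes at most 3 across and each return brings at least 1 back, so after t trips out (and t−1 returns) at most 3t − (t−1) of the 8 are across; that first reaches 8 at t = 4, so at least 7 crossings are needed.
The safety rule pushes this higher. Following every safe sequence of crossings, the most of the 8 that can be at the east bank as the rowboat arrives there on crossing 7 is 7 — never all 8.
So no plan with fewer than 9 crossings exists, and this one achieves 9:
1. captain Gold and crew Gold cross → the east bank.
2. captain Gold crosses ← the west bank.
3. captain Gold, captain Red, and crew Red cross → the east bank.
4. captain Gold and crew Gold cross ← the west bank.
5. captain Blue, captain Gold, and captain Green cross → the east bank.
6. crew Red crosses ← the west bank.
7. crew Gold and crew Red cross → the east bank.
8. crew Gold crosses ← the west bank.
9. crew Blue, crew Gold, and crew Green cross → the east bank.

9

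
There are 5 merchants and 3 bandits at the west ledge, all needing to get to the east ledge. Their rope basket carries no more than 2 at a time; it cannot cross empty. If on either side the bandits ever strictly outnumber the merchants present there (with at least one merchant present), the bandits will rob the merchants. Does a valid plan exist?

Yes

1. 2 bandits → the east ledge.  (the west ledge: 5M 1B; the east ledge: 0M 2B)
2. 1 bandit ← the west ledge.  (the west ledge: 5M 2B; the east ledge: 0M 1B)
3. 2 bandits → the east ledge.  (the west ledge: 5M 0B; the east ledge: 0M 3B)
4. 1 bandit ← the west ledge.  (the west ledge: 5M 1B; the east ledge: 0M 2B)
5. 2 merchants → the east ledge.  (the west ledge: 3M 1B; the east ledge: 2M 2B)
6. 1 bandit ← the west ledge.  (the west ledge: 3M 2B; the east ledge: 2M 1B)
7. 1 merchant and 1 bandit → the east ledge.  (the west ledge: 2M 1B; the east ledge: 3M 2B)
8. 1 bandit ← the west ledge.  (the west ledge: 2M 2B; the east ledge: 3M 1B)
9. 2 bandits → the east ledge.  (the west ledge: 2M 0B; the east ledge: 3M 3B)
10. 1 bandit ← the west ledge.  (the west ledge: 2M 1B; the east ledge: 3M 2B)
11. 1 merchant and 1 bandit → the east ledge.  (the west ledge: 1M 0B; the east ledge: 4M 3B)
12. 1 bandit ← the west ledge.  (the west ledge: 1M 1B; the east ledge: 4M 2B)
13. 1 merchant and 1 bandit → the east ledge.  (the west ledge: 0M 0B; the east ledge: 5M 3B)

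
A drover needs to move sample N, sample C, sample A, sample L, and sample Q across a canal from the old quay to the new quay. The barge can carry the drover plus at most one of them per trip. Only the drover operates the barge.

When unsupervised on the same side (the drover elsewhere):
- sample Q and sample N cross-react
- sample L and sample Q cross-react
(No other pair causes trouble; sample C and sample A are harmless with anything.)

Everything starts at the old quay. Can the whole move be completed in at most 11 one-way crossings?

Yes

Yes — this plan uses 11 crossings (≤ 11):
1. Drover goes to the new quay with sample Q.
2. Drover goes back to the old quay alone.
3. Drover goes to the new quay with sample N.
4. Drover goes back to the old quay with sample Q.
5. Drover goes to the new quay with sample L.
6. Drover goes back to the old quay alone.
7. Drover goes to the new quay with sample C.
8. Drover goes back to the old quay alone.
9. Drover goes to the new quay with sample A.
10. Drover goes back to the old quay alone.
11. Drover goes to the new quay with sample Q.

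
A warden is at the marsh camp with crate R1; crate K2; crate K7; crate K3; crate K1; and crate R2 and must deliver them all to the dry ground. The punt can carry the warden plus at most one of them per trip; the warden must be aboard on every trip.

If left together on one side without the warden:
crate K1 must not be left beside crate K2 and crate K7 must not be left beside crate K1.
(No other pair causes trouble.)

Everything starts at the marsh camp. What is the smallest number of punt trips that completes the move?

13

Counting alone: the warden can take at most 1 across per trip to the dry ground, so moving all 6 needs at least 6 loaded trips out, with a return between consecutive ones — at least 11 crossings.
The safety rule pushes this higher. Following every safe sequence of crossings, the most of the 6 that can be at the dry ground as the punt arrives there on crossing 11 is 5 — never all 6.
So no plan with fewer than 13 crossings exists, and this one achieves 13:
1. Warden goes to the dry ground with crate K1.
2. Warden goes back to the marsh camp alone.
3. Warden goes to the dry ground with crate R1.
4. Warden goes back to the marsh camp alone.
5. Warden goes to the dry ground with crate K2.
6. Warden goes back to the marsh camp with crate K1.
7. Warden goes to the dry ground with crate K7.
8. Warden goes back to the marsh camp alone.
9. Warden goes to the dry ground with crate K3.
10. Warden goes back to the marsh camp alone.
11. Warden goes to the dry ground with crate R2.
12. Warden goes back to the marsh camp alone.
13. Warden goes to the dry ground with crate K1.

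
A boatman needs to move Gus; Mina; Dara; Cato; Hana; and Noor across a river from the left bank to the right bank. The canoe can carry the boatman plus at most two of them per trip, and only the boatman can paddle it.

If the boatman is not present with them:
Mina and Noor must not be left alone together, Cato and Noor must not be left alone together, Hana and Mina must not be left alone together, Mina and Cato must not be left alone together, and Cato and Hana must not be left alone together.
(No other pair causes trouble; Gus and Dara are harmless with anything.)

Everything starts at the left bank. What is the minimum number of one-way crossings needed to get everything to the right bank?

Counting alone: the boatman can take at most 2 across per trip to the right bank, so moving all 6 needs at least 3 loaded trips out, with a return between consecutive ones — at least 5 crossings.
The safety rule pushes this higher. Following every safe sequence of crossings, the most of the 6 that can be at the right bank as the canoe arrives there on crossings 5, 7 is 4, 5 respectively — never all 6.
So no plan with fewer than 9 crossings exists, and this one achieves 9:
1. Boatman goes to the right bank with Cato and Mina.  [the left bank: Dara, Gus, Hana, Noor | the right bank: Cato, Mina]
2. Boatman goes back to the left bank with Mina.  [the left bank: Dara, Gus, Hana, Mina, Noor | the right bank: Cato]
3. Boatman goes to the right bank with Gus and Mina.  [the left bank: Dara, Hana, Noor | the right bank: Cato, Gus, Mina]
4. Boatman goes back to the left bank with Mina.  [the left bank: Dara, Hana, Mina, Noor | the right bank: Cato, Gus]
5. Boatman goes to the right bank with Dara and Mina.  [the left bank: Hana, Noor | the right bank: Cato, Dara, Gus, Mina]
6. Boatman goes back to the left bank with Mina.  [the left bank: Hana, Mina, Noor | the right bank: Cato, Dara, Gus]
7. Boatman goes to the right bank with Hana and Noor.  [the left bank: Mina | the right bank: Cato, Dara, Gus, Hana, Noor]
8. Boatman goes back to the left bank with Cato.  [the left bank: Cato, Mina | the right bank: Dara, Gus, Hana, Noor]
9. Boatman goes to the right bank with Cato and Mina.  [the left bank: — | the right bank: Cato, Dara, Gus, Hana, Mina, Noor]

9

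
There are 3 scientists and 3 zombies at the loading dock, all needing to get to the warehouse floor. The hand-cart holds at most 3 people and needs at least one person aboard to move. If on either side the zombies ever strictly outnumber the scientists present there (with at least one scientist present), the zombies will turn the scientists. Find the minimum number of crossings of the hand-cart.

5

Counting alone: each trip to the warehouse floor takes at most 3 across and each return brings at least 1 back, so after t trips out (and t−1 returns) at most 3t − (t−1) of the 6 are across; that first reaches 6 at t = 3, so at least 5 crossings are needed.
The plan below uses exactly 5 crossings, so it is optimal:
1. 2 zombies → the warehouse floor.  (the loading dock: 3S 1Z; the warehouse floor: 0S 2Z)
2. 1 zombie ← the loading dock.  (the loading dock: 3S 2Z; the warehouse floor: 0S 1Z)
3. 3 scientists → the warehouse floor.  (the loading dock: 0S 2Z; the warehouse floor: 3S 1Z)
4. 1 zombie ← the loading dock.  (the loading dock: 0S 3Z; the warehouse floor: 3S 0Z)
5. 3 zombies → the warehouse floor.  (the loading dock: 0S 0Z; the warehouse floor: 3S 3Z)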